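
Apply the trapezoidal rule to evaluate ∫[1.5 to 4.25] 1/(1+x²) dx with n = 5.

f(x) = 1/(1+x²)
a = 1.5, b = 4.25, n = 5
h = (b - a)/n = 0.550000

Trapezoidal rule: (h/2)[f(x₀) + 2f(x₁) + 2f(x₂) + ... + f(xₙ)]

x_0 = 1.5000, f(x_0) = 0.307692, coefficient = 1
x_1 = 2.0500, f(x_1) = 0.192215, coefficient = 2
x_2 = 2.6000, f(x_2) = 0.128866, coefficient = 2
x_3 = 3.1500, f(x_3) = 0.091554, coefficient = 2
x_4 = 3.7000, f(x_4) = 0.068074, coefficient = 2
x_5 = 4.2500, f(x_5) = 0.052459, coefficient = 1

I ≈ (0.550000/2) × 1.321569 = 0.363432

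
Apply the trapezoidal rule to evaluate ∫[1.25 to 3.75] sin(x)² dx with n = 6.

f(x) = sin(x)²
a = 1.25, b = 3.75, n = 6
h = (b - a)/n = 0.416667

Trapezoidal rule: (h/2)[f(x₀) + 2f(x₁) + 2f(x₂) + ... + f(xₙ)]

x_0 = 1.2500, f(x_0) = 0.900572, coefficient = 1
x_1 = 1.6667, f(x_1) = 0.990837, coefficient = 2
x_2 = 2.0833, f(x_2) = 0.759518, coefficient = 2
x_3 = 2.5000, f(x_3) = 0.358169, coefficient = 2
x_4 = 2.9167, f(x_4) = 0.049744, coefficient = 2
x_5 = 3.3333, f(x_5) = 0.036316, coefficient = 2
x_6 = 3.7500, f(x_6) = 0.326682, coefficient = 1

I ≈ (0.416667/2) × 5.616422 = 1.170088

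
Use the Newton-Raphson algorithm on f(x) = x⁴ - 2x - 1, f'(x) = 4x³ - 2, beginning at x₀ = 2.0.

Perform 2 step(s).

f(x) = x⁴ - 2x - 1
f'(x) = 4x³ - 2
x₀ = 2.0

Newton-Raphson formula: x_{n+1} = x_n - f(x_n)/f'(x_n)

Iteration 1:
  f(2.000000) = 11.000000
  f'(2.000000) = 30.000000
  x_1 = 2.000000 - 11.000000/30.000000 = 1.633333
Iteration 2:
  f(1.633333) = 2.850372
  f'(1.633333) = 15.429481
  x_2 = 1.633333 - 2.850372/15.429481 = 1.448598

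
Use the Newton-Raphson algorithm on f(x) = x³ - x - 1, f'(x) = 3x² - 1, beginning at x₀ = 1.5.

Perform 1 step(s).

f(x) = x³ - x - 1
f'(x) = 3x² - 1
x₀ = 1.5

Newton-Raphson formula: x_{n+1} = x_n - f(x_n)/f'(x_n)

Iteration 1:
  f(1.500000) = 0.875000
  f'(1.500000) = 5.750000
  x_1 = 1.500000 - 0.875000/5.750000 = 1.347826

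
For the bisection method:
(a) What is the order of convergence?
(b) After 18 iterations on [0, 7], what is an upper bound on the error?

(a) Bisection has linear (order 1) convergence; the error is halved each step.

(b) Error bound = (b-a)/2^n = (7 - 0)/2^{18}
    = 7/2^{18}

(a) 1 (linear); (b) error ≤ 2.67e-05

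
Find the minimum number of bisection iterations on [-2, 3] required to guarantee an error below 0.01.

We need (b-a)/2^n ≤ 0.01
(3 - (-2))/2^n ≤ 0.01
5/2^n ≤ 0.01
2^n ≥ 500
n ≥ log₂(500) = 8.97
n ≥ 9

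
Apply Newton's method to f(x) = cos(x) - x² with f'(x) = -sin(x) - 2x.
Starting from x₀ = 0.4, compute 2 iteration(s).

f(x) = cos(x) - x²
f'(x) = -sin(x) - 2x
x₀ = 0.4

Newton-Raphson formula: x_{n+1} = x_n - f(x_n)/f'(x_n)

Iteration 1:
  f(0.400000) = 0.761061
  f'(0.400000) = -1.189418
  x_1 = 0.400000 - 0.761061/(-1.189418) = 1.039860
Iteration 2:
  f(1.039860) = -0.574967
  f'(1.039860) = -2.942053
  x_2 = 1.039860 - (-0.574967)/(-2.942053) = 0.844429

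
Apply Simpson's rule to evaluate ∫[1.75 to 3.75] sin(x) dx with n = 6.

f(x) = sin(x)
a = 1.75, b = 3.75, n = 6
h = (b - a)/n = 0.333333

Simpson's rule: (h/3)[f(x₀) + 4f(x₁) + 2f(x₂) + ... + f(xₙ)]

x_0 = 1.7500, f(x_0) = 0.983986, coefficient = 1
x_1 = 2.0833, f(x_1) = 0.871503, coefficient = 4
x_2 = 2.4167, f(x_2) = 0.663080, coefficient = 2
x_3 = 2.7500, f(x_3) = 0.381661, coefficient = 4
x_4 = 3.0833, f(x_4) = 0.058226, coefficient = 2
x_5 = 3.4167, f(x_5) = -0.271618, coefficient = 4
x_6 = 3.7500, f(x_6) = -0.571561, coefficient = 1

I ≈ (0.333333/3) × 5.781222 = 0.642358
Exact value: 0.642313
Error: 0.000045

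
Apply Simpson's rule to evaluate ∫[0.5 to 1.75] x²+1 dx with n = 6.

f(x) = x²+1
a = 0.5, b = 1.75, n = 6
h = (b - a)/n = 0.208333

Simpson's rule: (h/3)[f(x₀) + 4f(x₁) + 2f(x₂) + ... + f(xₙ)]

x_0 = 0.5000, f(x_0) = 1.250000, coefficient = 1
x_1 = 0.7083, f(x_1) = 1.501736, coefficient = 4
x_2 = 0.9167, f(x_2) = 1.840278, coefficient = 2
x_3 = 1.1250, f(x_3) = 2.265625, coefficient = 4
x_4 = 1.3333, f(x_4) = 2.777778, coefficient = 2
x_5 = 1.5417, f(x_5) = 3.376736, coefficient = 4
x_6 = 1.7500, f(x_6) = 4.062500, coefficient = 1

I ≈ (0.208333/3) × 43.125000 = 2.994792
Exact value: 2.994792
Error: 0.000000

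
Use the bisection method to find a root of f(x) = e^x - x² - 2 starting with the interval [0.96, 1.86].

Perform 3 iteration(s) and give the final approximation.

f(x) = e^x - x² - 2
Initial interval: [0.96, 1.86]

Iteration 1:
  c_1 = (0.960000 + 1.860000)/2 = 1.410000
  f(c_1) = f(1.410000) = 0.107855
  f(a) × f(c) < 0, new interval: [0.960000, 1.410000]
Iteration 2:
  c_2 = (0.960000 + 1.410000)/2 = 1.185000
  f(c_2) = f(1.185000) = -0.133538
  f(a) × f(c) ≥ 0, new interval: [1.185000, 1.410000]
Iteration 3:
  c_3 = (1.185000 + 1.410000)/2 = 1.297500
  f(c_3) = f(1.297500) = -0.023371
  f(a) × f(c) ≥ 0, new interval: [1.297500, 1.410000]

After 3 iteration(s), the approximation is c_3 = 1.297500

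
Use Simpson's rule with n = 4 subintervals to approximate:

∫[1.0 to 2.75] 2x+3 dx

f(x) = 2x+3
a = 1.0, b = 2.75, n = 4
h = (b - a)/n = 0.437500

Simpson's rule: (h/3)[f(x₀) + 4f(x₁) + 2f(x₂) + ... + f(xₙ)]

x_0 = 1.0000, f(x_0) = 5.000000, coefficient = 1
x_1 = 1.4375, f(x_1) = 5.875000, coefficient = 4
x_2 = 1.8750, f(x_2) = 6.750000, coefficient = 2
x_3 = 2.3125, f(x_3) = 7.625000, coefficient = 4
x_4 = 2.7500, f(x_4) = 8.500000, coefficient = 1

I ≈ (0.437500/3) × 81.000000 = 11.812500
Exact value: 11.812500
Error: 0.000000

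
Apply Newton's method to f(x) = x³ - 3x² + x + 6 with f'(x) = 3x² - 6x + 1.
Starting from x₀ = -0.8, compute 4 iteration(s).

f(x) = x³ - 3x² + x + 6
f'(x) = 3x² - 6x + 1
x₀ = -0.8

Newton-Raphson formula: x_{n+1} = x_n - f(x_n)/f'(x_n)

Iteration 1:
  f(-0.800000) = 2.768000
  f'(-0.800000) = 7.720000
  x_1 = -0.800000 - 2.768000/7.720000 = -1.158549
Iteration 2:
  f(-1.158549) = -0.740305
  f'(-1.158549) = 11.978004
  x_2 = -1.158549 - (-0.740305)/11.978004 = -1.096744
Iteration 3:
  f(-1.096744) = -0.024500
  f'(-1.096744) = 11.189004
  x_3 = -1.096744 - (-0.024500)/11.189004 = -1.094554
Iteration 4:
  f(-1.094554) = -0.000030
  f'(-1.094554) = 11.161472
  x_4 = -1.094554 - (-0.000030)/11.161472 = -1.094551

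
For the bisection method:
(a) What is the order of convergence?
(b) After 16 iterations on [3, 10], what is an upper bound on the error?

(a) Bisection has linear (order 1) convergence; the error is halved each step.

(b) Error bound = (b-a)/2^n = (10 - 3)/2^{16}
    = 7/2^{16}

(a) 1 (linear); (b) error ≤ 1.07e-04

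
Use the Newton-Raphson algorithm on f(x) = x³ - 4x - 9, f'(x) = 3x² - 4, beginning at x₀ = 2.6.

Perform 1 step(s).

f(x) = x³ - 4x - 9
f'(x) = 3x² - 4
x₀ = 2.6

Newton-Raphson formula: x_{n+1} = x_n - f(x_n)/f'(x_n)

Iteration 1:
  f(2.600000) = -1.824000
  f'(2.600000) = 16.280000
  x_1 = 2.600000 - (-1.824000)/16.280000 = 2.712039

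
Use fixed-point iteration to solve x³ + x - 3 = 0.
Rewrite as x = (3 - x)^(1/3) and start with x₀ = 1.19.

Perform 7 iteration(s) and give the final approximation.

Equation: x³ + x - 3 = 0
Fixed-point form: x = (3 - x)^(1/3)
x₀ = 1.19

x_1 = g(1.190000) = 1.218689
x_2 = g(1.218689) = 1.212216
x_3 = g(1.212216) = 1.213682
x_4 = g(1.213682) = 1.213350
x_5 = g(1.213350) = 1.213426
x_6 = g(1.213426) = 1.213409
x_7 = g(1.213409) = 1.213412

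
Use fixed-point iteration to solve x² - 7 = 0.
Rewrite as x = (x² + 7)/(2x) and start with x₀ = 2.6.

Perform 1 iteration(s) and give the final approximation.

Equation: x² - 7 = 0
Fixed-point form: x = (x² + 7)/(2x)
x₀ = 2.6

x_1 = g(2.600000) = 2.646154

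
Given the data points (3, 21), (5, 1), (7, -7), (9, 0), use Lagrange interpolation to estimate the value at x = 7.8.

Lagrange interpolation formula:
P(x) = Σ yᵢ × Lᵢ(x)
where Lᵢ(x) = Π_{j≠i} (x - xⱼ)/(xᵢ - xⱼ)

L_0(7.8) = (7.8 - 5)/(3 - 5) × (7.8 - 7)/(3 - 7) × (7.8 - 9)/(3 - 9) = 0.056000
L_1(7.8) = (7.8 - 3)/(5 - 3) × (7.8 - 7)/(5 - 7) × (7.8 - 9)/(5 - 9) = -0.288000
L_2(7.8) = (7.8 - 3)/(7 - 3) × (7.8 - 5)/(7 - 5) × (7.8 - 9)/(7 - 9) = 1.008000
L_3(7.8) = (7.8 - 3)/(9 - 3) × (7.8 - 5)/(9 - 5) × (7.8 - 7)/(9 - 7) = 0.224000

P(7.8) = 21×L_0(7.8) + 1×L_1(7.8) + (-7)×L_2(7.8) + 0×L_3(7.8)
P(7.8) = -6.168000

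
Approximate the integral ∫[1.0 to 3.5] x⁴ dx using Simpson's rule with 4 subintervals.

f(x) = x⁴
a = 1.0, b = 3.5, n = 4
h = (b - a)/n = 0.625000

Simpson's rule: (h/3)[f(x₀) + 4f(x₁) + 2f(x₂) + ... + f(xₙ)]

x_0 = 1.0000, f(x_0) = 1.000000, coefficient = 1
x_1 = 1.6250, f(x_1) = 6.972900, coefficient = 4
x_2 = 2.2500, f(x_2) = 25.628906, coefficient = 2
x_3 = 2.8750, f(x_3) = 68.320557, coefficient = 4
x_4 = 3.5000, f(x_4) = 150.062500, coefficient = 1

I ≈ (0.625000/3) × 503.494141 = 104.894613
Exact value: 104.843750
Error: 0.050863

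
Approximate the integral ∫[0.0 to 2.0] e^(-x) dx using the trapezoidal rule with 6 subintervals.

f(x) = e^(-x)
a = 0.0, b = 2.0, n = 6
h = (b - a)/n = 0.333333

Trapezoidal rule: (h/2)[f(x₀) + 2f(x₁) + 2f(x₂) + ... + f(xₙ)]

x_0 = 0.0000, f(x_0) = 1.000000, coefficient = 1
x_1 = 0.3333, f(x_1) = 0.716531, coefficient = 2
x_2 = 0.6667, f(x_2) = 0.513417, coefficient = 2
x_3 = 1.0000, f(x_3) = 0.367879, coefficient = 2
x_4 = 1.3333, f(x_4) = 0.263597, coefficient = 2
x_5 = 1.6667, f(x_5) = 0.188876, coefficient = 2
x_6 = 2.0000, f(x_6) = 0.135335, coefficient = 1

I ≈ (0.333333/2) × 5.235937 = 0.872656
Exact value: 0.864665
Error: 0.007991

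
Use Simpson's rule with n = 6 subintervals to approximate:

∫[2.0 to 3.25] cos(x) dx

f(x) = cos(x)
a = 2.0, b = 3.25, n = 6
h = (b - a)/n = 0.208333

Simpson's rule: (h/3)[f(x₀) + 4f(x₁) + 2f(x₂) + ... + f(xₙ)]

x_0 = 2.0000, f(x_0) = -0.416147, coefficient = 1
x_1 = 2.2083, f(x_1) = -0.595218, coefficient = 4
x_2 = 2.4167, f(x_2) = -0.748549, coefficient = 2
x_3 = 2.6250, f(x_3) = -0.869507, coefficient = 4
x_4 = 2.8333, f(x_4) = -0.952863, coefficient = 2
x_5 = 3.0417, f(x_5) = -0.995012, coefficient = 4
x_6 = 3.2500, f(x_6) = -0.994130, coefficient = 1

I ≈ (0.208333/3) × -14.652047 = -1.017503
Exact value: -1.017493
Error: 0.000011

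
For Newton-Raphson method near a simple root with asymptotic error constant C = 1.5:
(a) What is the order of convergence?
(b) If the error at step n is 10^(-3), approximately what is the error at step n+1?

(a) Newton-Raphson has quadratic (order 2) convergence near simple roots.
    This means |e_{n+1}| ≈ C|e_n|².

(b) With |e_n| = 10^(-3) and C = 1.5:
    |e_{n+1}| ≈ 1.5 × (10^(-3))² = 1.5 × 10^(-6)

(a) 2 (quadratic); (b) |e_{n+1}| ≈ 1.500e-06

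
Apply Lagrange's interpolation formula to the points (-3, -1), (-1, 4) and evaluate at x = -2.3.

Lagrange interpolation formula:
P(x) = Σ yᵢ × Lᵢ(x)
where Lᵢ(x) = Π_{j≠i} (x - xⱼ)/(xᵢ - xⱼ)

L_0(-2.3) = (-2.3 - (-1))/(-3 - (-1)) = 0.650000
L_1(-2.3) = (-2.3 - (-3))/(-1 - (-3)) = 0.350000

P(-2.3) = (-1)×L_0(-2.3) + 4×L_1(-2.3)
P(-2.3) = 0.750000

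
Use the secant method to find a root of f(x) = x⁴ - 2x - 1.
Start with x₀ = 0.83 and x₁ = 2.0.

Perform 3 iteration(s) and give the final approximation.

f(x) = x⁴ - 2x - 1
x₀ = 0.83, x₁ = 2.0

Secant formula: x_{n+1} = x_n - f(x_n)(x_n - x_{n-1})/(f(x_n) - f(x_{n-1}))

Iteration 1:
  f(0.830000) = -2.185417
  f(2.000000) = 11.000000
  x_2 = 2.000000 - 11.000000×(2.000000 - 0.830000)/(11.000000 - (-2.185417))
       = 1.023922
Iteration 2:
  f(2.000000) = 11.000000
  f(1.023922) = -1.948668
  x_3 = 1.023922 - (-1.948668)×(1.023922 - 2.000000)/(-1.948668 - 11.000000)
       = 1.170813
Iteration 3:
  f(1.023922) = -1.948668
  f(1.170813) = -1.462523
  x_4 = 1.170813 - (-1.462523)×(1.170813 - 1.023922)/(-1.462523 - (-1.948668))
       = 1.612724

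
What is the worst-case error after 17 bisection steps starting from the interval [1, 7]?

Bisection error bound: |error| ≤ (b-a)/2^n
|error| ≤ (7 - 1)/2^17 = 6/2^17
|error| ≤ 0.0000457764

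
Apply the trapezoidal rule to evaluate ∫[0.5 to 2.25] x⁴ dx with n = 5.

f(x) = x⁴
a = 0.5, b = 2.25, n = 5
h = (b - a)/n = 0.350000

Trapezoidal rule: (h/2)[f(x₀) + 2f(x₁) + 2f(x₂) + ... + f(xₙ)]

x_0 = 0.5000, f(x_0) = 0.062500, coefficient = 1
x_1 = 0.8500, f(x_1) = 0.522006, coefficient = 2
x_2 = 1.2000, f(x_2) = 2.073600, coefficient = 2
x_3 = 1.5500, f(x_3) = 5.772006, coefficient = 2
x_4 = 1.9000, f(x_4) = 13.032100, coefficient = 2
x_5 = 2.2500, f(x_5) = 25.628906, coefficient = 1

I ≈ (0.350000/2) × 68.490831 = 11.985895
Exact value: 11.526758
Error: 0.459138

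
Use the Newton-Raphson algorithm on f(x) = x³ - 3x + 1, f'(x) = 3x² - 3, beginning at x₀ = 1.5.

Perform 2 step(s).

f(x) = x³ - 3x + 1
f'(x) = 3x² - 3
x₀ = 1.5

Newton-Raphson formula: x_{n+1} = x_n - f(x_n)/f'(x_n)

Iteration 1:
  f(1.500000) = -0.125000
  f'(1.500000) = 3.750000
  x_1 = 1.500000 - (-0.125000)/3.750000 = 1.533333
Iteration 2:
  f(1.533333) = 0.005037
  f'(1.533333) = 4.053333
  x_2 = 1.533333 - 0.005037/4.053333 = 1.532091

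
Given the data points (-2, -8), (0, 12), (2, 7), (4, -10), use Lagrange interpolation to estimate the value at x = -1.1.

Lagrange interpolation formula:
P(x) = Σ yᵢ × Lᵢ(x)
where Lᵢ(x) = Π_{j≠i} (x - xⱼ)/(xᵢ - xⱼ)

L_0(-1.1) = (-1.1 - 0)/(-2 - 0) × (-1.1 - 2)/(-2 - 2) × (-1.1 - 4)/(-2 - 4) = 0.362313
L_1(-1.1) = (-1.1 - (-2))/(0 - (-2)) × (-1.1 - 2)/(0 - 2) × (-1.1 - 4)/(0 - 4) = 0.889312
L_2(-1.1) = (-1.1 - (-2))/(2 - (-2)) × (-1.1 - 0)/(2 - 0) × (-1.1 - 4)/(2 - 4) = -0.315562
L_3(-1.1) = (-1.1 - (-2))/(4 - (-2)) × (-1.1 - 0)/(4 - 0) × (-1.1 - 2)/(4 - 2) = 0.063938

P(-1.1) = (-8)×L_0(-1.1) + 12×L_1(-1.1) + 7×L_2(-1.1) + (-10)×L_3(-1.1)
P(-1.1) = 4.924937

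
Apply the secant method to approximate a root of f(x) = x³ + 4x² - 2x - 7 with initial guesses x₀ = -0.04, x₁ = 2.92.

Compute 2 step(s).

f(x) = x³ + 4x² - 2x - 7
x₀ = -0.04, x₁ = 2.92

Secant formula: x_{n+1} = x_n - f(x_n)(x_n - x_{n-1})/(f(x_n) - f(x_{n-1}))

Iteration 1:
  f(-0.040000) = -6.913664
  f(2.920000) = 46.162688
  x_2 = 2.920000 - 46.162688×(2.920000 - (-0.040000))/(46.162688 - (-6.913664))
       = 0.345566
Iteration 2:
  f(2.920000) = 46.162688
  f(0.345566) = -7.172202
  x_3 = 0.345566 - (-7.172202)×(0.345566 - 2.920000)/(-7.172202 - 46.162688)
       = 0.691763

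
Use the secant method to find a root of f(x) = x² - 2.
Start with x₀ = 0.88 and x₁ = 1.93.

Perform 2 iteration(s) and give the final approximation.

f(x) = x² - 2
x₀ = 0.88, x₁ = 1.93

Secant formula: x_{n+1} = x_n - f(x_n)(x_n - x_{n-1})/(f(x_n) - f(x_{n-1}))

Iteration 1:
  f(0.880000) = -1.225600
  f(1.930000) = 1.724900
  x_2 = 1.930000 - 1.724900×(1.930000 - 0.880000)/(1.724900 - (-1.225600))
       = 1.316157
Iteration 2:
  f(1.930000) = 1.724900
  f(1.316157) = -0.267732
  x_3 = 1.316157 - (-0.267732)×(1.316157 - 1.930000)/(-0.267732 - 1.724900)
       = 1.398633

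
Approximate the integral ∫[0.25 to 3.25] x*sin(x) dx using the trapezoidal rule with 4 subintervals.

f(x) = x*sin(x)
a = 0.25, b = 3.25, n = 4
h = (b - a)/n = 0.750000

Trapezoidal rule: (h/2)[f(x₀) + 2f(x₁) + 2f(x₂) + ... + f(xₙ)]

x_0 = 0.2500, f(x_0) = 0.061851, coefficient = 1
x_1 = 1.0000, f(x_1) = 0.841471, coefficient = 2
x_2 = 1.7500, f(x_2) = 1.721975, coefficient = 2
x_3 = 2.5000, f(x_3) = 1.496180, coefficient = 2
x_4 = 3.2500, f(x_4) = -0.351634, coefficient = 1

I ≈ (0.750000/2) × 7.829470 = 2.936051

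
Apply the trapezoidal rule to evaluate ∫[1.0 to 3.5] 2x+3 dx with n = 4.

f(x) = 2x+3
a = 1.0, b = 3.5, n = 4
h = (b - a)/n = 0.625000

Trapezoidal rule: (h/2)[f(x₀) + 2f(x₁) + 2f(x₂) + ... + f(xₙ)]

x_0 = 1.0000, f(x_0) = 5.000000, coefficient = 1
x_1 = 1.6250, f(x_1) = 6.250000, coefficient = 2
x_2 = 2.2500, f(x_2) = 7.500000, coefficient = 2
x_3 = 2.8750, f(x_3) = 8.750000, coefficient = 2
x_4 = 3.5000, f(x_4) = 10.000000, coefficient = 1

I ≈ (0.625000/2) × 60.000000 = 18.750000
Exact value: 18.750000
Error: 0.000000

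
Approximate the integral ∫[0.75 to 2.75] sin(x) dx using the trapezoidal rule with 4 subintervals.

f(x) = sin(x)
a = 0.75, b = 2.75, n = 4
h = (b - a)/n = 0.500000

Trapezoidal rule: (h/2)[f(x₀) + 2f(x₁) + 2f(x₂) + ... + f(xₙ)]

x_0 = 0.7500, f(x_0) = 0.681639, coefficient = 1
x_1 = 1.2500, f(x_1) = 0.948985, coefficient = 2
x_2 = 1.7500, f(x_2) = 0.983986, coefficient = 2
x_3 = 2.2500, f(x_3) = 0.778073, coefficient = 2
x_4 = 2.7500, f(x_4) = 0.381661, coefficient = 1

I ≈ (0.500000/2) × 6.485387 = 1.621347
Exact value: 1.655991
Error: 0.034644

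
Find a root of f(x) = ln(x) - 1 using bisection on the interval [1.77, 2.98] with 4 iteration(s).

f(x) = ln(x) - 1
Initial interval: [1.77, 2.98]

Iteration 1:
  c_1 = (1.770000 + 2.980000)/2 = 2.375000
  f(c_1) = f(2.375000) = -0.135003
  f(a) × f(c) ≥ 0, new interval: [2.375000, 2.980000]
Iteration 2:
  c_2 = (2.375000 + 2.980000)/2 = 2.677500
  f(c_2) = f(2.677500) = -0.015116
  f(a) × f(c) ≥ 0, new interval: [2.677500, 2.980000]
Iteration 3:
  c_3 = (2.677500 + 2.980000)/2 = 2.828750
  f(c_3) = f(2.828750) = 0.039835
  f(a) × f(c) < 0, new interval: [2.677500, 2.828750]
Iteration 4:
  c_4 = (2.677500 + 2.828750)/2 = 2.753125
  f(c_4) = f(2.753125) = 0.012737
  f(a) × f(c) < 0, new interval: [2.677500, 2.753125]

After 4 iteration(s), the approximation is c_4 = 2.753125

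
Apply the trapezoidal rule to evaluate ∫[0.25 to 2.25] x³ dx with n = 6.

f(x) = x³
a = 0.25, b = 2.25, n = 6
h = (b - a)/n = 0.333333

Trapezoidal rule: (h/2)[f(x₀) + 2f(x₁) + 2f(x₂) + ... + f(xₙ)]

x_0 = 0.2500, f(x_0) = 0.015625, coefficient = 1
x_1 = 0.5833, f(x_1) = 0.198495, coefficient = 2
x_2 = 0.9167, f(x_2) = 0.770255, coefficient = 2
x_3 = 1.2500, f(x_3) = 1.953125, coefficient = 2
x_4 = 1.5833, f(x_4) = 3.969329, coefficient = 2
x_5 = 1.9167, f(x_5) = 7.041088, coefficient = 2
x_6 = 2.2500, f(x_6) = 11.390625, coefficient = 1

I ≈ (0.333333/2) × 39.270833 = 6.545139
Exact value: 6.406250
Error: 0.138889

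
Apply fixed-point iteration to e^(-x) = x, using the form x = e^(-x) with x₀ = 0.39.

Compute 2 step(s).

Equation: e^(-x) = x
Fixed-point form: x = e^(-x)
x₀ = 0.39

x_1 = g(0.390000) = 0.677057
x_2 = g(0.677057) = 0.508110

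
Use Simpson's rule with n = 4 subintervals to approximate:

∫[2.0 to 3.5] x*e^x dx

f(x) = x*e^x
a = 2.0, b = 3.5, n = 4
h = (b - a)/n = 0.375000

Simpson's rule: (h/3)[f(x₀) + 4f(x₁) + 2f(x₂) + ... + f(xₙ)]

x_0 = 2.0000, f(x_0) = 14.778112, coefficient = 1
x_1 = 2.3750, f(x_1) = 25.533656, coefficient = 4
x_2 = 2.7500, f(x_2) = 43.017238, coefficient = 2
x_3 = 3.1250, f(x_3) = 71.124672, coefficient = 4
x_4 = 3.5000, f(x_4) = 115.904082, coefficient = 1

I ≈ (0.375000/3) × 603.349983 = 75.418748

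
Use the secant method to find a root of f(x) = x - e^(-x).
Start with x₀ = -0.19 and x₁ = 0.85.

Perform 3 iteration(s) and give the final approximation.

f(x) = x - e^(-x)
x₀ = -0.19, x₁ = 0.85

Secant formula: x_{n+1} = x_n - f(x_n)(x_n - x_{n-1})/(f(x_n) - f(x_{n-1}))

Iteration 1:
  f(-0.190000) = -1.399250
  f(0.850000) = 0.422585
  x_2 = 0.850000 - 0.422585×(0.850000 - (-0.190000))/(0.422585 - (-1.399250))
       = 0.608766
Iteration 2:
  f(0.850000) = 0.422585
  f(0.608766) = 0.064744
  x_3 = 0.608766 - 0.064744×(0.608766 - 0.850000)/(0.064744 - 0.422585)
       = 0.565119
Iteration 3:
  f(0.608766) = 0.064744
  f(0.565119) = -0.003173
  x_4 = 0.565119 - (-0.003173)×(0.565119 - 0.608766)/(-0.003173 - 0.064744)
       = 0.567158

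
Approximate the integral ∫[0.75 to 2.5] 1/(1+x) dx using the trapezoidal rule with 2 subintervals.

f(x) = 1/(1+x)
a = 0.75, b = 2.5, n = 2
h = (b - a)/n = 0.875000

Trapezoidal rule: (h/2)[f(x₀) + 2f(x₁) + 2f(x₂) + ... + f(xₙ)]

x_0 = 0.7500, f(x_0) = 0.571429, coefficient = 1
x_1 = 1.6250, f(x_1) = 0.380952, coefficient = 2
x_2 = 2.5000, f(x_2) = 0.285714, coefficient = 1

I ≈ (0.875000/2) × 1.619048 = 0.708333
Exact value: 0.693147
Error: 0.015186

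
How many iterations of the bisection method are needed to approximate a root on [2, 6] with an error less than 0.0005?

We need (b-a)/2^n ≤ 0.0005
(6 - 2)/2^n ≤ 0.0005
4/2^n ≤ 0.0005
2^n ≥ 8000
n ≥ log₂(8000) = 12.97
n ≥ 13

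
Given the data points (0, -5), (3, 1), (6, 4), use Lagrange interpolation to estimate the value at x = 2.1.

Lagrange interpolation formula:
P(x) = Σ yᵢ × Lᵢ(x)
where Lᵢ(x) = Π_{j≠i} (x - xⱼ)/(xᵢ - xⱼ)

L_0(2.1) = (2.1 - 3)/(0 - 3) × (2.1 - 6)/(0 - 6) = 0.195000
L_1(2.1) = (2.1 - 0)/(3 - 0) × (2.1 - 6)/(3 - 6) = 0.910000
L_2(2.1) = (2.1 - 0)/(6 - 0) × (2.1 - 3)/(6 - 3) = -0.105000

P(2.1) = (-5)×L_0(2.1) + 1×L_1(2.1) + 4×L_2(2.1)
P(2.1) = -0.485000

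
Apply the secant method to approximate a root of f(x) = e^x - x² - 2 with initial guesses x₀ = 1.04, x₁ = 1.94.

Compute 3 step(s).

f(x) = e^x - x² - 2
x₀ = 1.04, x₁ = 1.94

Secant formula: x_{n+1} = x_n - f(x_n)(x_n - x_{n-1})/(f(x_n) - f(x_{n-1}))

Iteration 1:
  f(1.040000) = -0.252383
  f(1.940000) = 1.195151
  x_2 = 1.940000 - 1.195151×(1.940000 - 1.040000)/(1.195151 - (-0.252383))
       = 1.196918
Iteration 2:
  f(1.940000) = 1.195151
  f(1.196918) = -0.122712
  x_3 = 1.196918 - (-0.122712)×(1.196918 - 1.940000)/(-0.122712 - 1.195151)
       = 1.266110
Iteration 3:
  f(1.196918) = -0.122712
  f(1.266110) = -0.056007
  x_4 = 1.266110 - (-0.056007)×(1.266110 - 1.196918)/(-0.056007 - (-0.122712))
       = 1.324204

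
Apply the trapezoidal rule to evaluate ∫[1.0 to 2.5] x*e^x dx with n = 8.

f(x) = x*e^x
a = 1.0, b = 2.5, n = 8
h = (b - a)/n = 0.187500

Trapezoidal rule: (h/2)[f(x₀) + 2f(x₁) + 2f(x₂) + ... + f(xₙ)]

x_0 = 1.0000, f(x_0) = 2.718282, coefficient = 1
x_1 = 1.1875, f(x_1) = 3.893663, coefficient = 2
x_2 = 1.3750, f(x_2) = 5.438230, coefficient = 2
x_3 = 1.5625, f(x_3) = 7.454271, coefficient = 2
x_4 = 1.7500, f(x_4) = 10.070555, coefficient = 2
x_5 = 1.9375, f(x_5) = 13.448916, coefficient = 2
x_6 = 2.1250, f(x_6) = 17.792407, coefficient = 2
x_7 = 2.3125, f(x_7) = 23.355423, coefficient = 2
x_8 = 2.5000, f(x_8) = 30.456235, coefficient = 1

I ≈ (0.187500/2) × 196.081444 = 18.382635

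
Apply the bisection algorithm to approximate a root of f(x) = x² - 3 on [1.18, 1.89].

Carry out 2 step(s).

f(x) = x² - 3
Initial interval: [1.18, 1.89]

Iteration 1:
  c_1 = (1.180000 + 1.890000)/2 = 1.535000
  f(c_1) = f(1.535000) = -0.643775
  f(a) × f(c) ≥ 0, new interval: [1.535000, 1.890000]
Iteration 2:
  c_2 = (1.535000 + 1.890000)/2 = 1.712500
  f(c_2) = f(1.712500) = -0.067344
  f(a) × f(c) ≥ 0, new interval: [1.712500, 1.890000]

After 2 iteration(s), the approximation is c_2 = 1.712500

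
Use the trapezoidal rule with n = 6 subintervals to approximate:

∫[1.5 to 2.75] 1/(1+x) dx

f(x) = 1/(1+x)
a = 1.5, b = 2.75, n = 6
h = (b - a)/n = 0.208333

Trapezoidal rule: (h/2)[f(x₀) + 2f(x₁) + 2f(x₂) + ... + f(xₙ)]

x_0 = 1.5000, f(x_0) = 0.400000, coefficient = 1
x_1 = 1.7083, f(x_1) = 0.369231, coefficient = 2
x_2 = 1.9167, f(x_2) = 0.342857, coefficient = 2
x_3 = 2.1250, f(x_3) = 0.320000, coefficient = 2
x_4 = 2.3333, f(x_4) = 0.300000, coefficient = 2
x_5 = 2.5417, f(x_5) = 0.282353, coefficient = 2
x_6 = 2.7500, f(x_6) = 0.266667, coefficient = 1

I ≈ (0.208333/2) × 3.895548 = 0.405786
Exact value: 0.405465
Error: 0.000321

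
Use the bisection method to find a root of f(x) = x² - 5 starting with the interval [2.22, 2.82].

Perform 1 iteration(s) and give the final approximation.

f(x) = x² - 5
Initial interval: [2.22, 2.82]

Iteration 1:
  c_1 = (2.220000 + 2.820000)/2 = 2.520000
  f(c_1) = f(2.520000) = 1.350400
  f(a) × f(c) < 0, new interval: [2.220000, 2.520000]

After 1 iteration(s), the approximation is c_1 = 2.520000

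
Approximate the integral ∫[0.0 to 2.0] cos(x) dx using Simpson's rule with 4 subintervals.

f(x) = cos(x)
a = 0.0, b = 2.0, n = 4
h = (b - a)/n = 0.500000

Simpson's rule: (h/3)[f(x₀) + 4f(x₁) + 2f(x₂) + ... + f(xₙ)]

x_0 = 0.0000, f(x_0) = 1.000000, coefficient = 1
x_1 = 0.5000, f(x_1) = 0.877583, coefficient = 4
x_2 = 1.0000, f(x_2) = 0.540302, coefficient = 2
x_3 = 1.5000, f(x_3) = 0.070737, coefficient = 4
x_4 = 2.0000, f(x_4) = -0.416147, coefficient = 1

I ≈ (0.500000/3) × 5.457737 = 0.909623
Exact value: 0.909297
Error: 0.000325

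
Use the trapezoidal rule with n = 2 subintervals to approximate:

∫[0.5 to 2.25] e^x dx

f(x) = e^x
a = 0.5, b = 2.25, n = 2
h = (b - a)/n = 0.875000

Trapezoidal rule: (h/2)[f(x₀) + 2f(x₁) + 2f(x₂) + ... + f(xₙ)]

x_0 = 0.5000, f(x_0) = 1.648721, coefficient = 1
x_1 = 1.3750, f(x_1) = 3.955077, coefficient = 2
x_2 = 2.2500, f(x_2) = 9.487736, coefficient = 1

I ≈ (0.875000/2) × 19.046611 = 8.332892
Exact value: 7.839015
Error: 0.493878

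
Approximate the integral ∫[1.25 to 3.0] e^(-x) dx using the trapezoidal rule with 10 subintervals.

f(x) = e^(-x)
a = 1.25, b = 3.0, n = 10
h = (b - a)/n = 0.175000

Trapezoidal rule: (h/2)[f(x₀) + 2f(x₁) + 2f(x₂) + ... + f(xₙ)]

x_0 = 1.2500, f(x_0) = 0.286505, coefficient = 1
x_1 = 1.4250, f(x_1) = 0.240508, coefficient = 2
x_2 = 1.6000, f(x_2) = 0.201897, coefficient = 2
x_3 = 1.7750, f(x_3) = 0.169483, coefficient = 2
x_4 = 1.9500, f(x_4) = 0.142274, coefficient = 2
x_5 = 2.1250, f(x_5) = 0.119433, coefficient = 2
x_6 = 2.3000, f(x_6) = 0.100259, coefficient = 2
x_7 = 2.4750, f(x_7) = 0.084163, coefficient = 2
x_8 = 2.6500, f(x_8) = 0.070651, coefficient = 2
x_9 = 2.8250, f(x_9) = 0.059309, coefficient = 2
x_10 = 3.0000, f(x_10) = 0.049787, coefficient = 1

I ≈ (0.175000/2) × 2.712246 = 0.237322
Exact value: 0.236718
Error: 0.000604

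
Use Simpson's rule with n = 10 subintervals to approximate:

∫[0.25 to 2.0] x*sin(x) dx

f(x) = x*sin(x)
a = 0.25, b = 2.0, n = 10
h = (b - a)/n = 0.175000

Simpson's rule: (h/3)[f(x₀) + 4f(x₁) + 2f(x₂) + ... + f(xₙ)]

x_0 = 0.2500, f(x_0) = 0.061851, coefficient = 1
x_1 = 0.4250, f(x_1) = 0.175236, coefficient = 4
x_2 = 0.6000, f(x_2) = 0.338785, coefficient = 2
x_3 = 0.7750, f(x_3) = 0.542280, coefficient = 4
x_4 = 0.9500, f(x_4) = 0.772745, coefficient = 2
x_5 = 1.1250, f(x_5) = 1.015051, coefficient = 4
x_6 = 1.3000, f(x_6) = 1.252626, coefficient = 2
x_7 = 1.4750, f(x_7) = 1.468237, coefficient = 4
x_8 = 1.6500, f(x_8) = 1.644827, coefficient = 2
x_9 = 1.8250, f(x_9) = 1.766352, coefficient = 4
x_10 = 2.0000, f(x_10) = 1.818595, coefficient = 1

I ≈ (0.175000/3) × 29.767036 = 1.736410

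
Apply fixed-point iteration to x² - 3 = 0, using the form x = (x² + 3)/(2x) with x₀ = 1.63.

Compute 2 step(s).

Equation: x² - 3 = 0
Fixed-point form: x = (x² + 3)/(2x)
x₀ = 1.63

x_1 = g(1.630000) = 1.735245
x_2 = g(1.735245) = 1.732054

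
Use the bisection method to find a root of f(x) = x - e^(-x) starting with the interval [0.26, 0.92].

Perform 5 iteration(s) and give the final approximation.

f(x) = x - e^(-x)
Initial interval: [0.26, 0.92]

Iteration 1:
  c_1 = (0.260000 + 0.920000)/2 = 0.590000
  f(c_1) = f(0.590000) = 0.035673
  f(a) × f(c) < 0, new interval: [0.260000, 0.590000]
Iteration 2:
  c_2 = (0.260000 + 0.590000)/2 = 0.425000
  f(c_2) = f(0.425000) = -0.228770
  f(a) × f(c) ≥ 0, new interval: [0.425000, 0.590000]
Iteration 3:
  c_3 = (0.425000 + 0.590000)/2 = 0.507500
  f(c_3) = f(0.507500) = -0.094499
  f(a) × f(c) ≥ 0, new interval: [0.507500, 0.590000]
Iteration 4:
  c_4 = (0.507500 + 0.590000)/2 = 0.548750
  f(c_4) = f(0.548750) = -0.028921
  f(a) × f(c) ≥ 0, new interval: [0.548750, 0.590000]
Iteration 5:
  c_5 = (0.548750 + 0.590000)/2 = 0.569375
  f(c_5) = f(0.569375) = 0.003496
  f(a) × f(c) < 0, new interval: [0.548750, 0.569375]

After 5 iteration(s), the approximation is c_5 = 0.569375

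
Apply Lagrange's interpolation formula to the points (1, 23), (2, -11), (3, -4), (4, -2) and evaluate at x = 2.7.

Lagrange interpolation formula:
P(x) = Σ yᵢ × Lᵢ(x)
where Lᵢ(x) = Π_{j≠i} (x - xⱼ)/(xᵢ - xⱼ)

L_0(2.7) = (2.7 - 2)/(1 - 2) × (2.7 - 3)/(1 - 3) × (2.7 - 4)/(1 - 4) = -0.045500
L_1(2.7) = (2.7 - 1)/(2 - 1) × (2.7 - 3)/(2 - 3) × (2.7 - 4)/(2 - 4) = 0.331500
L_2(2.7) = (2.7 - 1)/(3 - 1) × (2.7 - 2)/(3 - 2) × (2.7 - 4)/(3 - 4) = 0.773500
L_3(2.7) = (2.7 - 1)/(4 - 1) × (2.7 - 2)/(4 - 2) × (2.7 - 3)/(4 - 3) = -0.059500

P(2.7) = 23×L_0(2.7) + (-11)×L_1(2.7) + (-4)×L_2(2.7) + (-2)×L_3(2.7)
P(2.7) = -7.668000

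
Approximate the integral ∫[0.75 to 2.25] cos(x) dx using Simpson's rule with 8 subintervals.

f(x) = cos(x)
a = 0.75, b = 2.25, n = 8
h = (b - a)/n = 0.187500

Simpson's rule: (h/3)[f(x₀) + 4f(x₁) + 2f(x₂) + ... + f(xₙ)]

x_0 = 0.7500, f(x_0) = 0.731689, coefficient = 1
x_1 = 0.9375, f(x_1) = 0.591805, coefficient = 4
x_2 = 1.1250, f(x_2) = 0.431177, coefficient = 2
x_3 = 1.3125, f(x_3) = 0.255434, coefficient = 4
x_4 = 1.5000, f(x_4) = 0.070737, coefficient = 2
x_5 = 1.6875, f(x_5) = -0.116439, coefficient = 4
x_6 = 1.8750, f(x_6) = -0.299534, coefficient = 2
x_7 = 2.0625, f(x_7) = -0.472128, coefficient = 4
x_8 = 2.2500, f(x_8) = -0.628174, coefficient = 1

I ≈ (0.187500/3) × 1.542962 = 0.096435
Exact value: 0.096434
Error: 0.000001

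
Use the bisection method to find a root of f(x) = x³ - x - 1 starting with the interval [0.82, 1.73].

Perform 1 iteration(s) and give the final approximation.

f(x) = x³ - x - 1
Initial interval: [0.82, 1.73]

Iteration 1:
  c_1 = (0.820000 + 1.730000)/2 = 1.275000
  f(c_1) = f(1.275000) = -0.202328
  f(a) × f(c) ≥ 0, new interval: [1.275000, 1.730000]

After 1 iteration(s), the approximation is c_1 = 1.275000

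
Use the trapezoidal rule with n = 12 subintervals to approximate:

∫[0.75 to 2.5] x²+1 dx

f(x) = x²+1
a = 0.75, b = 2.5, n = 12
h = (b - a)/n = 0.145833

Trapezoidal rule: (h/2)[f(x₀) + 2f(x₁) + 2f(x₂) + ... + f(xₙ)]

x_0 = 0.7500, f(x_0) = 1.562500, coefficient = 1
x_1 = 0.8958, f(x_1) = 1.802517, coefficient = 2
x_2 = 1.0417, f(x_2) = 2.085069, coefficient = 2
x_3 = 1.1875, f(x_3) = 2.410156, coefficient = 2
x_4 = 1.3333, f(x_4) = 2.777778, coefficient = 2
x_5 = 1.4792, f(x_5) = 3.187934, coefficient = 2
x_6 = 1.6250, f(x_6) = 3.640625, coefficient = 2
x_7 = 1.7708, f(x_7) = 4.135851, coefficient = 2
x_8 = 1.9167, f(x_8) = 4.673611, coefficient = 2
x_9 = 2.0625, f(x_9) = 5.253906, coefficient = 2
x_10 = 2.2083, f(x_10) = 5.876736, coefficient = 2
x_11 = 2.3542, f(x_11) = 6.542101, coefficient = 2
x_12 = 2.5000, f(x_12) = 7.250000, coefficient = 1

I ≈ (0.145833/2) × 93.585069 = 6.823911
Exact value: 6.817708
Error: 0.006203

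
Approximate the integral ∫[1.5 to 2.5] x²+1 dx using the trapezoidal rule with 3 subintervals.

f(x) = x²+1
a = 1.5, b = 2.5, n = 3
h = (b - a)/n = 0.333333

Trapezoidal rule: (h/2)[f(x₀) + 2f(x₁) + 2f(x₂) + ... + f(xₙ)]

x_0 = 1.5000, f(x_0) = 3.250000, coefficient = 1
x_1 = 1.8333, f(x_1) = 4.361111, coefficient = 2
x_2 = 2.1667, f(x_2) = 5.694444, coefficient = 2
x_3 = 2.5000, f(x_3) = 7.250000, coefficient = 1

I ≈ (0.333333/2) × 30.611111 = 5.101852
Exact value: 5.083333
Error: 0.018519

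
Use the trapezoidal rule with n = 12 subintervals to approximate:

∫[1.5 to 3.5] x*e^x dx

f(x) = x*e^x
a = 1.5, b = 3.5, n = 12
h = (b - a)/n = 0.166667

Trapezoidal rule: (h/2)[f(x₀) + 2f(x₁) + 2f(x₂) + ... + f(xₙ)]

x_0 = 1.5000, f(x_0) = 6.722534, coefficient = 1
x_1 = 1.6667, f(x_1) = 8.824150, coefficient = 2
x_2 = 1.8333, f(x_2) = 11.466952, coefficient = 2
x_3 = 2.0000, f(x_3) = 14.778112, coefficient = 2
x_4 = 2.1667, f(x_4) = 18.913133, coefficient = 2
x_5 = 2.3333, f(x_5) = 24.061937, coefficient = 2
x_6 = 2.5000, f(x_6) = 30.456235, coefficient = 2
x_7 = 2.6667, f(x_7) = 38.378443, coefficient = 2
x_8 = 2.8333, f(x_8) = 48.172446, coefficient = 2
x_9 = 3.0000, f(x_9) = 60.256611, coefficient = 2
x_10 = 3.1667, f(x_10) = 75.139484, coefficient = 2
x_11 = 3.3333, f(x_11) = 93.438750, coefficient = 2
x_12 = 3.5000, f(x_12) = 115.904082, coefficient = 1

I ≈ (0.166667/2) × 970.399121 = 80.866593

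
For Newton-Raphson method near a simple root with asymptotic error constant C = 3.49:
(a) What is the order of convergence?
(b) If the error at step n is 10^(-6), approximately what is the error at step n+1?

(a) Newton-Raphson has quadratic (order 2) convergence near simple roots.
    This means |e_{n+1}| ≈ C|e_n|².

(b) With |e_n| = 10^(-6) and C = 3.49:
    |e_{n+1}| ≈ 3.49 × (10^(-6))² = 3.49 × 10^(-12)

(a) 2 (quadratic); (b) |e_{n+1}| ≈ 3.490e-12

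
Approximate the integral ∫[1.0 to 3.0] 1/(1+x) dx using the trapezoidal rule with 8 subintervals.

f(x) = 1/(1+x)
a = 1.0, b = 3.0, n = 8
h = (b - a)/n = 0.250000

Trapezoidal rule: (h/2)[f(x₀) + 2f(x₁) + 2f(x₂) + ... + f(xₙ)]

x_0 = 1.0000, f(x_0) = 0.500000, coefficient = 1
x_1 = 1.2500, f(x_1) = 0.444444, coefficient = 2
x_2 = 1.5000, f(x_2) = 0.400000, coefficient = 2
x_3 = 1.7500, f(x_3) = 0.363636, coefficient = 2
x_4 = 2.0000, f(x_4) = 0.333333, coefficient = 2
x_5 = 2.2500, f(x_5) = 0.307692, coefficient = 2
x_6 = 2.5000, f(x_6) = 0.285714, coefficient = 2
x_7 = 2.7500, f(x_7) = 0.266667, coefficient = 2
x_8 = 3.0000, f(x_8) = 0.250000, coefficient = 1

I ≈ (0.250000/2) × 5.552975 = 0.694122
Exact value: 0.693147
Error: 0.000975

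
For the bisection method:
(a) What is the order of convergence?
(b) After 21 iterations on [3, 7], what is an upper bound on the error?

(a) Bisection has linear (order 1) convergence; the error is halved each step.

(b) Error bound = (b-a)/2^n = (7 - 3)/2^{21}
    = 4/2^{21}

(a) 1 (linear); (b) error ≤ 1.91e-06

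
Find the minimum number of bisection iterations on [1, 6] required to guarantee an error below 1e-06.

We need (b-a)/2^n ≤ 1e-06
(6 - 1)/2^n ≤ 1e-06
5/2^n ≤ 1e-06
2^n ≥ 5000000
n ≥ log₂(5000000) = 22.25
n ≥ 23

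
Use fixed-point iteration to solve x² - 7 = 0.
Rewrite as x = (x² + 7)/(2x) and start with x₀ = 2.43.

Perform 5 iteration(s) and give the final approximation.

Equation: x² - 7 = 0
Fixed-point form: x = (x² + 7)/(2x)
x₀ = 2.43

x_1 = g(2.430000) = 2.655329
x_2 = g(2.655329) = 2.645769
x_3 = g(2.645769) = 2.645751
x_4 = g(2.645751) = 2.645751
x_5 = g(2.645751) = 2.645751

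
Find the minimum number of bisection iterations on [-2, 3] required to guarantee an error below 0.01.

We need (b-a)/2^n ≤ 0.01
(3 - (-2))/2^n ≤ 0.01
5/2^n ≤ 0.01
2^n ≥ 500
n ≥ log₂(500) = 8.97
n ≥ 9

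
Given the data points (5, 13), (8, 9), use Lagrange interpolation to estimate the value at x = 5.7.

Lagrange interpolation formula:
P(x) = Σ yᵢ × Lᵢ(x)
where Lᵢ(x) = Π_{j≠i} (x - xⱼ)/(xᵢ - xⱼ)

L_0(5.7) = (5.7 - 8)/(5 - 8) = 0.766667
L_1(5.7) = (5.7 - 5)/(8 - 5) = 0.233333

P(5.7) = 13×L_0(5.7) + 9×L_1(5.7)
P(5.7) = 12.066667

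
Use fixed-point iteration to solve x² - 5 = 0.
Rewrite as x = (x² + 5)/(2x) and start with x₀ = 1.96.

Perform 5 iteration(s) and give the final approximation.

Equation: x² - 5 = 0
Fixed-point form: x = (x² + 5)/(2x)
x₀ = 1.96

x_1 = g(1.960000) = 2.255510
x_2 = g(2.255510) = 2.236152
x_3 = g(2.236152) = 2.236068
x_4 = g(2.236068) = 2.236068
x_5 = g(2.236068) = 2.236068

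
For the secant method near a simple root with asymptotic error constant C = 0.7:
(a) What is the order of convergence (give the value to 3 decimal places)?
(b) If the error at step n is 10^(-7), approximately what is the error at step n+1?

(a) Secant method has superlinear convergence with order φ = (1+√5)/2 ≈ 1.618.
    This means |e_{n+1}| ≈ C|e_n|^1.618.

(b) With |e_n| = 10^(-7) and C = 0.7:
    |e_{n+1}| ≈ 0.7 × (10^(-7))^1.618 = 0.7 × 10^(-11.33)

(a) ≈ 1.618 (golden ratio); (b) |e_{n+1}| ≈ 3.303e-12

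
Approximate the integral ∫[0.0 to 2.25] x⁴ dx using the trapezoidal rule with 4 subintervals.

f(x) = x⁴
a = 0.0, b = 2.25, n = 4
h = (b - a)/n = 0.562500

Trapezoidal rule: (h/2)[f(x₀) + 2f(x₁) + 2f(x₂) + ... + f(xₙ)]

x_0 = 0.0000, f(x_0) = 0.000000, coefficient = 1
x_1 = 0.5625, f(x_1) = 0.100113, coefficient = 2
x_2 = 1.1250, f(x_2) = 1.601807, coefficient = 2
x_3 = 1.6875, f(x_3) = 8.109146, coefficient = 2
x_4 = 2.2500, f(x_4) = 25.628906, coefficient = 1

I ≈ (0.562500/2) × 45.251038 = 12.726854
Exact value: 11.533008
Error: 1.193847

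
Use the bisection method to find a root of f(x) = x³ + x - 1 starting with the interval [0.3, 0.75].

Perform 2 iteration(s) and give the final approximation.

f(x) = x³ + x - 1
Initial interval: [0.3, 0.75]

Iteration 1:
  c_1 = (0.300000 + 0.750000)/2 = 0.525000
  f(c_1) = f(0.525000) = -0.330297
  f(a) × f(c) ≥ 0, new interval: [0.525000, 0.750000]
Iteration 2:
  c_2 = (0.525000 + 0.750000)/2 = 0.637500
  f(c_2) = f(0.637500) = -0.103416
  f(a) × f(c) ≥ 0, new interval: [0.637500, 0.750000]

After 2 iteration(s), the approximation is c_2 = 0.637500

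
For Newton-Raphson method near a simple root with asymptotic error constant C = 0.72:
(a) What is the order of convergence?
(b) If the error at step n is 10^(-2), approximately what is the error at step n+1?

(a) Newton-Raphson has quadratic (order 2) convergence near simple roots.
    This means |e_{n+1}| ≈ C|e_n|².

(b) With |e_n| = 10^(-2) and C = 0.72:
    |e_{n+1}| ≈ 0.72 × (10^(-2))² = 0.72 × 10^(-4)

(a) 2 (quadratic); (b) |e_{n+1}| ≈ 7.200e-05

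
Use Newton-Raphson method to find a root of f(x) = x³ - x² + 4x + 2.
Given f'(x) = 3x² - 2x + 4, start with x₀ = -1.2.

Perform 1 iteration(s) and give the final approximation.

f(x) = x³ - x² + 4x + 2
f'(x) = 3x² - 2x + 4
x₀ = -1.2

Newton-Raphson formula: x_{n+1} = x_n - f(x_n)/f'(x_n)

Iteration 1:
  f(-1.200000) = -5.968000
  f'(-1.200000) = 10.720000
  x_1 = -1.200000 - (-5.968000)/10.720000 = -0.643284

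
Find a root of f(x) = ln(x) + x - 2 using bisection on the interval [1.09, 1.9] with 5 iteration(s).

f(x) = ln(x) + x - 2
Initial interval: [1.09, 1.9]

Iteration 1:
  c_1 = (1.090000 + 1.900000)/2 = 1.495000
  f(c_1) = f(1.495000) = -0.102874
  f(a) × f(c) ≥ 0, new interval: [1.495000, 1.900000]
Iteration 2:
  c_2 = (1.495000 + 1.900000)/2 = 1.697500
  f(c_2) = f(1.697500) = 0.226657
  f(a) × f(c) < 0, new interval: [1.495000, 1.697500]
Iteration 3:
  c_3 = (1.495000 + 1.697500)/2 = 1.596250
  f(c_3) = f(1.596250) = 0.063907
  f(a) × f(c) < 0, new interval: [1.495000, 1.596250]
Iteration 4:
  c_4 = (1.495000 + 1.596250)/2 = 1.545625
  f(c_4) = f(1.545625) = -0.018947
  f(a) × f(c) ≥ 0, new interval: [1.545625, 1.596250]
Iteration 5:
  c_5 = (1.545625 + 1.596250)/2 = 1.570937
  f(c_5) = f(1.570937) = 0.022610
  f(a) × f(c) < 0, new interval: [1.545625, 1.570937]

After 5 iteration(s), the approximation is c_5 = 1.570937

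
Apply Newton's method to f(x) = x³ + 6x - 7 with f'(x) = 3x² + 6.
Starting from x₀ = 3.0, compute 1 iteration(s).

f(x) = x³ + 6x - 7
f'(x) = 3x² + 6
x₀ = 3.0

Newton-Raphson formula: x_{n+1} = x_n - f(x_n)/f'(x_n)

Iteration 1:
  f(3.000000) = 38.000000
  f'(3.000000) = 33.000000
  x_1 = 3.000000 - 38.000000/33.000000 = 1.848485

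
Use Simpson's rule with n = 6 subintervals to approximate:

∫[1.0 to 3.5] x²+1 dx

f(x) = x²+1
a = 1.0, b = 3.5, n = 6
h = (b - a)/n = 0.416667

Simpson's rule: (h/3)[f(x₀) + 4f(x₁) + 2f(x₂) + ... + f(xₙ)]

x_0 = 1.0000, f(x_0) = 2.000000, coefficient = 1
x_1 = 1.4167, f(x_1) = 3.006944, coefficient = 4
x_2 = 1.8333, f(x_2) = 4.361111, coefficient = 2
x_3 = 2.2500, f(x_3) = 6.062500, coefficient = 4
x_4 = 2.6667, f(x_4) = 8.111111, coefficient = 2
x_5 = 3.0833, f(x_5) = 10.506944, coefficient = 4
x_6 = 3.5000, f(x_6) = 13.250000, coefficient = 1

I ≈ (0.416667/3) × 118.500000 = 16.458333
Exact value: 16.458333
Error: 0.000000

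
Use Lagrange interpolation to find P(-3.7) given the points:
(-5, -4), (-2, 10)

Lagrange interpolation formula:
P(x) = Σ yᵢ × Lᵢ(x)
where Lᵢ(x) = Π_{j≠i} (x - xⱼ)/(xᵢ - xⱼ)

L_0(-3.7) = (-3.7 - (-2))/(-5 - (-2)) = 0.566667
L_1(-3.7) = (-3.7 - (-5))/(-2 - (-5)) = 0.433333

P(-3.7) = (-4)×L_0(-3.7) + 10×L_1(-3.7)
P(-3.7) = 2.066667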